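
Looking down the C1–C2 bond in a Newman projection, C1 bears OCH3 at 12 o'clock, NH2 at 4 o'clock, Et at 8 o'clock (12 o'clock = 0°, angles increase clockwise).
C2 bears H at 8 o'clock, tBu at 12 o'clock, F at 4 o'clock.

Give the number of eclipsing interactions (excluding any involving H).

2

Non-H eclipsing pairs: OCH3(0°)/tBu(0°); NH2(120°)/F(120°) — 2 interactions.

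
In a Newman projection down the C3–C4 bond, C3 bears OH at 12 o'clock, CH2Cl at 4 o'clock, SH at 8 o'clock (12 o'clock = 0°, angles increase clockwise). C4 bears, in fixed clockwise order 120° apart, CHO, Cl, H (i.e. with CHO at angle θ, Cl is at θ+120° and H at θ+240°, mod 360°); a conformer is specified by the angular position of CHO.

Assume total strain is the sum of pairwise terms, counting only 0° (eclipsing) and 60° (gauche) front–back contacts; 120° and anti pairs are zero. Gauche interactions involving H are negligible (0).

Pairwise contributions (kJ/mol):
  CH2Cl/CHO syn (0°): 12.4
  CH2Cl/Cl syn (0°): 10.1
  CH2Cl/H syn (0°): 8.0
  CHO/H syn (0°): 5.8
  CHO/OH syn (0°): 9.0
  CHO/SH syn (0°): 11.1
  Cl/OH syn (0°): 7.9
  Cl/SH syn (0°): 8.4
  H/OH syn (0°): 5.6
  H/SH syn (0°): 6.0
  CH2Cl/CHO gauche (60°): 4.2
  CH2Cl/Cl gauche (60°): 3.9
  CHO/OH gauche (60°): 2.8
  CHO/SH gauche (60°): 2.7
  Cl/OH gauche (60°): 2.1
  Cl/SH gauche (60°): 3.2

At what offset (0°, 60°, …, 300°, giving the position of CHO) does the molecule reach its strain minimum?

300°

CHO at 0° (eclipsed): OH(0°)/CHO(0°) eclipsed 9.0; CH2Cl(120°)/Cl(120°) eclipsed 10.1; SH(240°)/H(240°) eclipsed 6.0 → 25.1 kJ/mol.
CHO at 60° (staggered): OH(0°)/CHO(60°) gauche 2.8; CH2Cl(120°)/CHO(60°) gauche 4.2; CH2Cl(120°)/Cl(180°) gauche 3.9; SH(240°)/Cl(180°) gauche 3.2 → 14.1 kJ/mol.
CHO at 120° (eclipsed): OH(0°)/H(0°) eclipsed 5.6; CH2Cl(120°)/CHO(120°) eclipsed 12.4; SH(240°)/Cl(240°) eclipsed 8.4 → 26.4 kJ/mol.
CHO at 180° (staggered): OH(0°)/Cl(300°) gauche 2.1; CH2Cl(120°)/CHO(180°) gauche 4.2; SH(240°)/CHO(180°) gauche 2.7; SH(240°)/Cl(300°) gauche 3.2 → 12.2 kJ/mol.
CHO at 240° (eclipsed): OH(0°)/Cl(0°) eclipsed 7.9; CH2Cl(120°)/H(120°) eclipsed 8.0; SH(240°)/CHO(240°) eclipsed 11.1 → 27.0 kJ/mol.
CHO at 300° (staggered): OH(0°)/CHO(300°) gauche 2.8; OH(0°)/Cl(60°) gauche 2.1; CH2Cl(120°)/Cl(60°) gauche 3.9; SH(240°)/CHO(300°) gauche 2.7 → 11.5 kJ/mol.
The minimum (11.5 kJ/mol) occurs with CHO at 300°.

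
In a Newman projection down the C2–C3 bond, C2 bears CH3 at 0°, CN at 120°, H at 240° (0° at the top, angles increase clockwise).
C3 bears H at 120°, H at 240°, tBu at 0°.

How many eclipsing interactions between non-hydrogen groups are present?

1

Non-H eclipsing pairs: CH3(0°)/tBu(0°) — 1 interaction.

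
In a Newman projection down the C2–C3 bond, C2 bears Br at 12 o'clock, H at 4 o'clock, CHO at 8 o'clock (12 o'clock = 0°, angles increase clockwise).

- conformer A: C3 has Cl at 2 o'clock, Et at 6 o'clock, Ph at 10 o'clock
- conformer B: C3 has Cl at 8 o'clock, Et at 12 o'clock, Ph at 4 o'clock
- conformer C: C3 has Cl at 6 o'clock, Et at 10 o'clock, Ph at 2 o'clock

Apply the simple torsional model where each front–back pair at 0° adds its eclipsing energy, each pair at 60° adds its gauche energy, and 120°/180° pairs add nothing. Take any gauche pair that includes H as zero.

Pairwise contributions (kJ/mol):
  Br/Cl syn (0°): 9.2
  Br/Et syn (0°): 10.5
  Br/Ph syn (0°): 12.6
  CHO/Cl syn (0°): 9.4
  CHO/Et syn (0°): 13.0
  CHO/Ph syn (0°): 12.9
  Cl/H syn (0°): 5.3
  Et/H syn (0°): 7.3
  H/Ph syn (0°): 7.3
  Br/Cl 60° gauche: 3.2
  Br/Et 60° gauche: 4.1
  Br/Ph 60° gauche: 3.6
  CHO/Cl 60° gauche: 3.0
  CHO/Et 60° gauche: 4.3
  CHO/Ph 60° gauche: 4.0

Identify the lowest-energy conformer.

C

A (staggered): Br(0°)/Cl(60°) gauche 3.2; Br(0°)/Ph(300°) gauche 3.6; CHO(240°)/Et(180°) gauche 4.3; CHO(240°)/Ph(300°) gauche 4.0 → 15.1 kJ/mol.
B (eclipsed): Br(0°)/Et(0°) eclipsed 10.5; H(120°)/Ph(120°) eclipsed 7.3; CHO(240°)/Cl(240°) eclipsed 9.4 → 27.2 kJ/mol.
C (staggered): Br(0°)/Et(300°) gauche 4.1; Br(0°)/Ph(60°) gauche 3.6; CHO(240°)/Cl(180°) gauche 3.0; CHO(240°)/Et(300°) gauche 4.3 → 15.0 kJ/mol.
C has the lowest total (15.0 kJ/mol).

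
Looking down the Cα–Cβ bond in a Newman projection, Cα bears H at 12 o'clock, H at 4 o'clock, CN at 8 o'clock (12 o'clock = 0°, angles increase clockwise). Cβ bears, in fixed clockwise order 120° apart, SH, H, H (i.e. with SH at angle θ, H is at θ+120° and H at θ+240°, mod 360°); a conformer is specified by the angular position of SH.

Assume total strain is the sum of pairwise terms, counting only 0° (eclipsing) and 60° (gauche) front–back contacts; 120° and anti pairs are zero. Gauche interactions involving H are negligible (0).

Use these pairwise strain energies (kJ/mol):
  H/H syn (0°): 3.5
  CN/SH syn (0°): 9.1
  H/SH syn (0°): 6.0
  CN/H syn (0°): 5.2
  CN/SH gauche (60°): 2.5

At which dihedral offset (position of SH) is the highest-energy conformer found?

240°

SH at 0° (eclipsed): H(0°)/SH(0°) eclipsed 6.0; H(120°)/H(120°) eclipsed 3.5; CN(240°)/H(240°) eclipsed 5.2 → 14.7 kJ/mol.
SH at 60° (staggered): no non-H gauche contacts → 0.0 kJ/mol.
SH at 120° (eclipsed): H(0°)/H(0°) eclipsed 3.5; H(120°)/SH(120°) eclipsed 6.0; CN(240°)/H(240°) eclipsed 5.2 → 14.7 kJ/mol.
SH at 180° (staggered): CN(240°)/SH(180°) gauche 2.5 → 2.5 kJ/mol.
SH at 240° (eclipsed): H(0°)/H(0°) eclipsed 3.5; H(120°)/H(120°) eclipsed 3.5; CN(240°)/SH(240°) eclipsed 9.1 → 16.1 kJ/mol.
SH at 300° (staggered): CN(240°)/SH(300°) gauche 2.5 → 2.5 kJ/mol.
The maximum (16.1 kJ/mol) occurs with SH at 240°.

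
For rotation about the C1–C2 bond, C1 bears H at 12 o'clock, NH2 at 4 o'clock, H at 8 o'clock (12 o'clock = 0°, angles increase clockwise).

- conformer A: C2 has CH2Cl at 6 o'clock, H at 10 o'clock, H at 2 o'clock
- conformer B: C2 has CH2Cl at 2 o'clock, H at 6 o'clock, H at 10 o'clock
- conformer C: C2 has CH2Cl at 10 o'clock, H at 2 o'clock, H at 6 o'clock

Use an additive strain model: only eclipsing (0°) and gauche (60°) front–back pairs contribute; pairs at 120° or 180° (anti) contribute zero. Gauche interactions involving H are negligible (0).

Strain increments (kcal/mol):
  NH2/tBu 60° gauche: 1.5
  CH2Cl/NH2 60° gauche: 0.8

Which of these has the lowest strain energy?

C

A (staggered): NH2–CH2Cl gauche; 0.8 = 0.8 kcal/mol.
B (staggered): NH2–CH2Cl gauche; 0.8 = 0.8 kcal/mol.
C (staggered): no non-H gauche contacts → 0.0 kcal/mol.
C has the lowest total (0.0 kcal/mol).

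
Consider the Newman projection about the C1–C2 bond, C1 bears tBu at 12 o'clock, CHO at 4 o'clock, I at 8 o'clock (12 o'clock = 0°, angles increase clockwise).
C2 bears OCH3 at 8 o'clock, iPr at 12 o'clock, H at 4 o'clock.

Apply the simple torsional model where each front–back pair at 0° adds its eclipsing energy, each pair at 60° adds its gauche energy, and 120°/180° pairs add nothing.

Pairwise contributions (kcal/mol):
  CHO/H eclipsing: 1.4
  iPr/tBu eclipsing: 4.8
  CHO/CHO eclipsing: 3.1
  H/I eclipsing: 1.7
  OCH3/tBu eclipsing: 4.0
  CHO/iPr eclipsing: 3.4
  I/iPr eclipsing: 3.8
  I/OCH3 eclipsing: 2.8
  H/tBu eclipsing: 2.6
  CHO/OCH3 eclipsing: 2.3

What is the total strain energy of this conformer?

9.0 kcal/mol

This conformer (eclipsed): tBu(0°)/iPr(0°) eclipsed 4.8; CHO(120°)/H(120°) eclipsed 1.4; I(240°)/OCH3(240°) eclipsed 2.8 → 9.0 kcal/mol.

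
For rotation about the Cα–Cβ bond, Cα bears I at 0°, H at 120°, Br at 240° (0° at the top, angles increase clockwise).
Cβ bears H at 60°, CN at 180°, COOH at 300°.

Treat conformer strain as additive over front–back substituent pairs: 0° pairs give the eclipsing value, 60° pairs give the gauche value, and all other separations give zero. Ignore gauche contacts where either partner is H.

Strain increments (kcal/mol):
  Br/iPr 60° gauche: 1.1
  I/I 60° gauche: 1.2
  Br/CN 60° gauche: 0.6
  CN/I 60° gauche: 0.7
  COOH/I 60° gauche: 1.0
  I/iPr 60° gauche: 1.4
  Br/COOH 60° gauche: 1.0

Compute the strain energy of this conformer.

This conformer (staggered): I–COOH gauche, Br–CN gauche, Br–COOH gauche; 1.0 + 0.6 + 1.0 = 2.6 kcal/mol.

2.6 kcal/mol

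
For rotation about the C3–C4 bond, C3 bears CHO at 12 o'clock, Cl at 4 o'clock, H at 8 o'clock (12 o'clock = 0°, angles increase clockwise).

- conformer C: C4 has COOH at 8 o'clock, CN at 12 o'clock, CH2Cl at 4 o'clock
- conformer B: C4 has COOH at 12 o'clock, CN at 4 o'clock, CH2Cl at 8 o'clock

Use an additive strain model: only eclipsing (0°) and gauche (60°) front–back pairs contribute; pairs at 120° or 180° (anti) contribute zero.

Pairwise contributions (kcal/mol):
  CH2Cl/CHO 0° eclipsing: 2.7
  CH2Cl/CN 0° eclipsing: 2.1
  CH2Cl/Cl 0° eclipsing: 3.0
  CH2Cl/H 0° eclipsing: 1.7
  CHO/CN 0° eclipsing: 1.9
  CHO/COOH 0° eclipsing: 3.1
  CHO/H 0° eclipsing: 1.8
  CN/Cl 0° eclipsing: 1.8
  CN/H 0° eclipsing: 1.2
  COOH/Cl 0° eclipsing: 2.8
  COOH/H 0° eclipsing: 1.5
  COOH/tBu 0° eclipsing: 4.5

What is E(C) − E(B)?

-0.2 kcal/mol

C is eclipsed. CHO at 0° is eclipsed with CN at 0° (1.9); Cl at 120° is eclipsed with CH2Cl at 120° (3.0); H at 240° is eclipsed with COOH at 240° (1.5). Total 6.4 kcal/mol.
B is eclipsed. CHO at 0° is eclipsed with COOH at 0° (3.1); Cl at 120° is eclipsed with CN at 120° (1.8); H at 240° is eclipsed with CH2Cl at 240° (1.7). Total 6.6 kcal/mol.
E(C) − E(B) = 6.4 − 6.6 = -0.2 kcal/mol.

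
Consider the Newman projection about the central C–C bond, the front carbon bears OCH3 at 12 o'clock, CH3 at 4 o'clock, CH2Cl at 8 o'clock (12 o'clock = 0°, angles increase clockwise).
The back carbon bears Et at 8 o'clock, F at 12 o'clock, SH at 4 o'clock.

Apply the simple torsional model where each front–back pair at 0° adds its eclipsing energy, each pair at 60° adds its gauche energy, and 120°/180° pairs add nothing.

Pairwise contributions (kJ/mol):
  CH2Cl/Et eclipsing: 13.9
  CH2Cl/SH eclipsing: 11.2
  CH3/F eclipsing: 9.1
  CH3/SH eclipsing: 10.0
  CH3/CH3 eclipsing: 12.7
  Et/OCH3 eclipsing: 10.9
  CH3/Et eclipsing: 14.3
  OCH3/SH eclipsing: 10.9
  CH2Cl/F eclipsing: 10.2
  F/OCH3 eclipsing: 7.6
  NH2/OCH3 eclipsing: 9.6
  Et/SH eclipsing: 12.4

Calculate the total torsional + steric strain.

31.5 kJ/mol

This conformer is eclipsed. OCH3 at 0° is eclipsed with F at 0° (7.6); CH3 at 120° is eclipsed with SH at 120° (10.0); CH2Cl at 240° is eclipsed with Et at 240° (13.9). Total 31.5 kJ/mol.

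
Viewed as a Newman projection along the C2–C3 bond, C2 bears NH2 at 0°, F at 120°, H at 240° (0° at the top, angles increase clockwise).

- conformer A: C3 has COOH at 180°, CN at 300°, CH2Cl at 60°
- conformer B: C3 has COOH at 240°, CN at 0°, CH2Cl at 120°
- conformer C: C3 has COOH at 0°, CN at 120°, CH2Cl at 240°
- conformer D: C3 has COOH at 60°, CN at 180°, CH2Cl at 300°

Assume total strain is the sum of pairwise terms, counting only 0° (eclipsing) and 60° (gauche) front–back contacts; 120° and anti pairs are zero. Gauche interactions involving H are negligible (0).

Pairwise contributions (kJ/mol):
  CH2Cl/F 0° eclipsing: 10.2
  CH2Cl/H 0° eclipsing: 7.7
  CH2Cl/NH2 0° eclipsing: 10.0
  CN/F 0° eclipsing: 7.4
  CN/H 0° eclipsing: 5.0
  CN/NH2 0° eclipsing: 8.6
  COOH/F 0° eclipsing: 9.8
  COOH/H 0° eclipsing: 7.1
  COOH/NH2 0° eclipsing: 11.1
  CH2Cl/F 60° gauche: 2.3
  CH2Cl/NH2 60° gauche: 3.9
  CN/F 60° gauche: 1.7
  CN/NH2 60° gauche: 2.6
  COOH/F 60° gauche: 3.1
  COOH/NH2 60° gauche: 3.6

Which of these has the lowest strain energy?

A

A is staggered. NH2 at 0° is gauche with CN at 300° (2.6); NH2 at 0° is gauche with CH2Cl at 60° (3.9); F at 120° is gauche with COOH at 180° (3.1); F at 120° is gauche with CH2Cl at 60° (2.3). Total 11.9 kJ/mol.
B is eclipsed. NH2 at 0° is eclipsed with CN at 0° (8.6); F at 120° is eclipsed with CH2Cl at 120° (10.2); H at 240° is eclipsed with COOH at 240° (7.1). Total 25.9 kJ/mol.
C is eclipsed. NH2 at 0° is eclipsed with COOH at 0° (11.1); F at 120° is eclipsed with CN at 120° (7.4); H at 240° is eclipsed with CH2Cl at 240° (7.7). Total 26.2 kJ/mol.
D is staggered. NH2 at 0° is gauche with COOH at 60° (3.6); NH2 at 0° is gauche with CH2Cl at 300° (3.9); F at 120° is gauche with COOH at 60° (3.1); F at 120° is gauche with CN at 180° (1.7). Total 12.3 kJ/mol.
A has the lowest total (11.9 kJ/mol).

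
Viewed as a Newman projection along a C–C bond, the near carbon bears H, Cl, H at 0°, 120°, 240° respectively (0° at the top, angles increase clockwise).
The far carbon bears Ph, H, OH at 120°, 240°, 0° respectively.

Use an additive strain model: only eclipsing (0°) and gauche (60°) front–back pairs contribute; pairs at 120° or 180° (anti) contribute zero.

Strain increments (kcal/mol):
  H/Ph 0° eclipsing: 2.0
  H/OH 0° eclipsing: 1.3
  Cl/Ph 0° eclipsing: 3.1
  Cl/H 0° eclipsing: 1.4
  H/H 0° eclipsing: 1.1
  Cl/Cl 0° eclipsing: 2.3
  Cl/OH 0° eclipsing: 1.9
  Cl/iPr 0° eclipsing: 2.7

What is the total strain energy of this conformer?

This conformer (eclipsed): H–OH eclipsed, Cl–Ph eclipsed, H–H eclipsed; 1.3 + 3.1 + 1.1 = 5.5 kcal/mol.

5.5 kcal/mol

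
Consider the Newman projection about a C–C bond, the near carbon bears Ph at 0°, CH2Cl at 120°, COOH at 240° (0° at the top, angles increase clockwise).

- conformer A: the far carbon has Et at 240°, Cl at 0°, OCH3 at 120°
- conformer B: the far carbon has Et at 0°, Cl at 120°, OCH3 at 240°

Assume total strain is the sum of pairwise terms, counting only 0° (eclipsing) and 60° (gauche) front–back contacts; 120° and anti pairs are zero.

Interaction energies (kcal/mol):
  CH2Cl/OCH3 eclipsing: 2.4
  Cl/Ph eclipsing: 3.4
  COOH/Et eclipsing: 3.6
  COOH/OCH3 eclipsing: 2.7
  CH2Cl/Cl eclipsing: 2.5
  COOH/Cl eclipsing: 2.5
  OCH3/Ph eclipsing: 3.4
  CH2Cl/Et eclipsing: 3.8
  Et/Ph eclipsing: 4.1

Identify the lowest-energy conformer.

A is eclipsed. Ph at 0° is eclipsed with Cl at 0° (3.4); CH2Cl at 120° is eclipsed with OCH3 at 120° (2.4); COOH at 240° is eclipsed with Et at 240° (3.6). Total 9.4 kcal/mol.
B is eclipsed. Ph at 0° is eclipsed with Et at 0° (4.1); CH2Cl at 120° is eclipsed with Cl at 120° (2.5); COOH at 240° is eclipsed with OCH3 at 240° (2.7). Total 9.3 kcal/mol.
B has the lowest total (9.3 kcal/mol).

B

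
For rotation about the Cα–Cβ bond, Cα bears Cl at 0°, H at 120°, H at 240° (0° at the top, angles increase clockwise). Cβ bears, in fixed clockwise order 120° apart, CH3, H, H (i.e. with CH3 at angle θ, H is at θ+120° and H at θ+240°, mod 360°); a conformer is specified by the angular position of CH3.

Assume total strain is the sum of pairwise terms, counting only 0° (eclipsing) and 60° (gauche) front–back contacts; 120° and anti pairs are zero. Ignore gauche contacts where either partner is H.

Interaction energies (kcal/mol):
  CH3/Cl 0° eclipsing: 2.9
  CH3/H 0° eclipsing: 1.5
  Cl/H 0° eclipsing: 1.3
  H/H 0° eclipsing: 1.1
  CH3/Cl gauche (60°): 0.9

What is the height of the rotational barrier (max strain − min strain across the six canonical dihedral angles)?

5.1 kcal/mol

CH3 at 0° (eclipsed): Cl(0°)/CH3(0°) eclipsed 2.9; H(120°)/H(120°) eclipsed 1.1; H(240°)/H(240°) eclipsed 1.1 → 5.1 kcal/mol.
CH3 at 60° (staggered): Cl(0°)/CH3(60°) gauche 0.9 → 0.9 kcal/mol.
CH3 at 120° (eclipsed): Cl(0°)/H(0°) eclipsed 1.3; H(120°)/CH3(120°) eclipsed 1.5; H(240°)/H(240°) eclipsed 1.1 → 3.9 kcal/mol.
CH3 at 180° (staggered): no non-H gauche contacts → 0.0 kcal/mol.
CH3 at 240° (eclipsed): Cl(0°)/H(0°) eclipsed 1.3; H(120°)/H(120°) eclipsed 1.1; H(240°)/CH3(240°) eclipsed 1.5 → 3.9 kcal/mol.
CH3 at 300° (staggered): Cl(0°)/CH3(300°) gauche 0.9 → 0.9 kcal/mol.
Max at 0° (5.1 kcal/mol), min at 180° (0.0 kcal/mol); barrier = 5.1 kcal/mol.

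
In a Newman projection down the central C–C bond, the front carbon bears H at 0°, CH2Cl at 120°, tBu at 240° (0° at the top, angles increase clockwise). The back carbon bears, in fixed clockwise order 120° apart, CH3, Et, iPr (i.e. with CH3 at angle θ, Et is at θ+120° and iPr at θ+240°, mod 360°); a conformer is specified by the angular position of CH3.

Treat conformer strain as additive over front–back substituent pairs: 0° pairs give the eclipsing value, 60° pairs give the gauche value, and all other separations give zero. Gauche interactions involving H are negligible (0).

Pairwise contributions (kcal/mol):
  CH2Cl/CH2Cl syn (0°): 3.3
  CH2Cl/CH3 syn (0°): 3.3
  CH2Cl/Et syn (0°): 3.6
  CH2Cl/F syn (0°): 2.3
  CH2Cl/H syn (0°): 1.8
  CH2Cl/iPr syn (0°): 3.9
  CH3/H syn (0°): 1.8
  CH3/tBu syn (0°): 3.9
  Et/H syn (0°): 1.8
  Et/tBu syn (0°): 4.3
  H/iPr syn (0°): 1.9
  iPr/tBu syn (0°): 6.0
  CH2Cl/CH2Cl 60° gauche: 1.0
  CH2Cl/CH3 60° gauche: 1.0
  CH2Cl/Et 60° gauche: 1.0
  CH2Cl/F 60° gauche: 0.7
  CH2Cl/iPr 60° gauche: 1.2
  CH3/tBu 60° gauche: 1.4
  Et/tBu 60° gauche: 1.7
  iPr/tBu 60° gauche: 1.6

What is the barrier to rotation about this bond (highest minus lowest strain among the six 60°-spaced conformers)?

CH3 at 0° (eclipsed): H–CH3 eclipsed, CH2Cl–Et eclipsed, tBu–iPr eclipsed; 1.8 + 3.6 + 6.0 = 11.4 kcal/mol.
CH3 at 60° (staggered): CH2Cl–CH3 gauche, CH2Cl–Et gauche, tBu–Et gauche, tBu–iPr gauche; 1.0 + 1.0 + 1.7 + 1.6 = 5.3 kcal/mol.
CH3 at 120° (eclipsed): H–iPr eclipsed, CH2Cl–CH3 eclipsed, tBu–Et eclipsed; 1.9 + 3.3 + 4.3 = 9.5 kcal/mol.
CH3 at 180° (staggered): CH2Cl–CH3 gauche, CH2Cl–iPr gauche, tBu–CH3 gauche, tBu–Et gauche; 1.0 + 1.2 + 1.4 + 1.7 = 5.3 kcal/mol.
CH3 at 240° (eclipsed): H–Et eclipsed, CH2Cl–iPr eclipsed, tBu–CH3 eclipsed; 1.8 + 3.9 + 3.9 = 9.6 kcal/mol.
CH3 at 300° (staggered): CH2Cl–Et gauche, CH2Cl–iPr gauche, tBu–CH3 gauche, tBu–iPr gauche; 1.0 + 1.2 + 1.4 + 1.6 = 5.2 kcal/mol.
Max at 0° (11.4 kcal/mol), min at 300° (5.2 kcal/mol); barrier = 6.2 kcal/mol.

6.2 kcal/mol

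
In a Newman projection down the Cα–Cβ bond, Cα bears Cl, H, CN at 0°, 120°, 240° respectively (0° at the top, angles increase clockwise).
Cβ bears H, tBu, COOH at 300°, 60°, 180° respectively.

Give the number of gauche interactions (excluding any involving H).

Non-H gauche pairs: Cl(0°)/tBu(60°); CN(240°)/COOH(180°) — 2 interactions.

2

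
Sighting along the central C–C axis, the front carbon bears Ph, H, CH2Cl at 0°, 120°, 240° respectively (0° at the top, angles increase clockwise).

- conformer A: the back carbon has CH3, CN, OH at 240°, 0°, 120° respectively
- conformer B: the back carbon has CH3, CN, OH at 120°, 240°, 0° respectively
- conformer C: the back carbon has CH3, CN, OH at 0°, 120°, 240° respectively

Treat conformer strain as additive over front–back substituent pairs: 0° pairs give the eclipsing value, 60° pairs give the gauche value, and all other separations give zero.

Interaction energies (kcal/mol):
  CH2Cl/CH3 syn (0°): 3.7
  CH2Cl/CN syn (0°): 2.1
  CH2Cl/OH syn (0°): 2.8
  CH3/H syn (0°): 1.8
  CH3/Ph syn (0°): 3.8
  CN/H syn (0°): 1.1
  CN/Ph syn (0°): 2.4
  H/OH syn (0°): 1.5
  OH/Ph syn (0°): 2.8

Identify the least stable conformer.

C

A (eclipsed): Ph(0°)/CN(0°) eclipsed 2.4; H(120°)/OH(120°) eclipsed 1.5; CH2Cl(240°)/CH3(240°) eclipsed 3.7 → 7.6 kcal/mol.
B (eclipsed): Ph(0°)/OH(0°) eclipsed 2.8; H(120°)/CH3(120°) eclipsed 1.8; CH2Cl(240°)/CN(240°) eclipsed 2.1 → 6.7 kcal/mol.
C (eclipsed): Ph(0°)/CH3(0°) eclipsed 3.8; H(120°)/CN(120°) eclipsed 1.1; CH2Cl(240°)/OH(240°) eclipsed 2.8 → 7.7 kcal/mol.
C has the highest total (7.7 kcal/mol).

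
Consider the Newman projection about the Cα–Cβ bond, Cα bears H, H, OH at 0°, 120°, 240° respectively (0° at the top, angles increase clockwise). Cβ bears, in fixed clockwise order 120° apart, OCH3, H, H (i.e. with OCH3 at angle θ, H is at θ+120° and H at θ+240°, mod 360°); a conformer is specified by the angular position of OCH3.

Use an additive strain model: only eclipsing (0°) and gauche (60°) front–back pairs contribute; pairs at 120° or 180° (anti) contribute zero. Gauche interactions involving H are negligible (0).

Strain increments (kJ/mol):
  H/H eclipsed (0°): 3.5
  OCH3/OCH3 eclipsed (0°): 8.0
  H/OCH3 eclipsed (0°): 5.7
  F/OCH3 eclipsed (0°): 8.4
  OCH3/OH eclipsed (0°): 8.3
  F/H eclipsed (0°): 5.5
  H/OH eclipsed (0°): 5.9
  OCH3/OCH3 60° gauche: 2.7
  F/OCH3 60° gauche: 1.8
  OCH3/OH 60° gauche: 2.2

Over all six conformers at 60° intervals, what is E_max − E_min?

OCH3 at 0° (eclipsed): H–OCH3 eclipsed, H–H eclipsed, OH–H eclipsed; 5.7 + 3.5 + 5.9 = 15.1 kJ/mol.
OCH3 at 60° (staggered): no non-H gauche contacts → 0.0 kJ/mol.
OCH3 at 120° (eclipsed): H–H eclipsed, H–OCH3 eclipsed, OH–H eclipsed; 3.5 + 5.7 + 5.9 = 15.1 kJ/mol.
OCH3 at 180° (staggered): OH–OCH3 gauche; 2.2 = 2.2 kJ/mol.
OCH3 at 240° (eclipsed): H–H eclipsed, H–H eclipsed, OH–OCH3 eclipsed; 3.5 + 3.5 + 8.3 = 15.3 kJ/mol.
OCH3 at 300° (staggered): OH–OCH3 gauche; 2.2 = 2.2 kJ/mol.
Max at 240° (15.3 kJ/mol), min at 60° (0.0 kJ/mol); barrier = 15.3 kJ/mol.

15.3 kJ/mol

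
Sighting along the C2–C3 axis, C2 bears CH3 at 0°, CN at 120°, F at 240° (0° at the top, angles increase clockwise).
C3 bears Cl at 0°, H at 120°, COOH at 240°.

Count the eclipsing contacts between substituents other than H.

Non-H eclipsing pairs: CH3(0°)/Cl(0°); F(240°)/COOH(240°) — 2 interactions.

2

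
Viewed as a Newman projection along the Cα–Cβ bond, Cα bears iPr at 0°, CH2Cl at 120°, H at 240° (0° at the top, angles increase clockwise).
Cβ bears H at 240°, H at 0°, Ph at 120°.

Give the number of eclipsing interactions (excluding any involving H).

1

Non-H eclipsing pairs: CH2Cl(120°)/Ph(120°) — 1 interaction.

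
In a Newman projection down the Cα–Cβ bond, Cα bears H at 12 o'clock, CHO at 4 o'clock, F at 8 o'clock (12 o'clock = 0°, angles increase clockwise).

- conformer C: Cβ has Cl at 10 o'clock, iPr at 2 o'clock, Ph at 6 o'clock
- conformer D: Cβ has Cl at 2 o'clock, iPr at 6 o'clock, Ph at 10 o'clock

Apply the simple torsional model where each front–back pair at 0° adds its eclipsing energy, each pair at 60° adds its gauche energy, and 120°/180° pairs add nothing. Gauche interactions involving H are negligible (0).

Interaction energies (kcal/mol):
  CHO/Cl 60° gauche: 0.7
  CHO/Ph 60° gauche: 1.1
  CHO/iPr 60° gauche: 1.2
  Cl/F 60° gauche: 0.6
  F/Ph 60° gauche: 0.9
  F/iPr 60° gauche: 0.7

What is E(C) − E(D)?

C (staggered): CHO(120°)/iPr(60°) gauche 1.2; CHO(120°)/Ph(180°) gauche 1.1; F(240°)/Cl(300°) gauche 0.6; F(240°)/Ph(180°) gauche 0.9 → 3.8 kcal/mol.
D (staggered): CHO(120°)/Cl(60°) gauche 0.7; CHO(120°)/iPr(180°) gauche 1.2; F(240°)/iPr(180°) gauche 0.7; F(240°)/Ph(300°) gauche 0.9 → 3.5 kcal/mol.
E(C) − E(D) = 3.8 − 3.5 = +0.3 kcal/mol.

+0.3 kcal/mol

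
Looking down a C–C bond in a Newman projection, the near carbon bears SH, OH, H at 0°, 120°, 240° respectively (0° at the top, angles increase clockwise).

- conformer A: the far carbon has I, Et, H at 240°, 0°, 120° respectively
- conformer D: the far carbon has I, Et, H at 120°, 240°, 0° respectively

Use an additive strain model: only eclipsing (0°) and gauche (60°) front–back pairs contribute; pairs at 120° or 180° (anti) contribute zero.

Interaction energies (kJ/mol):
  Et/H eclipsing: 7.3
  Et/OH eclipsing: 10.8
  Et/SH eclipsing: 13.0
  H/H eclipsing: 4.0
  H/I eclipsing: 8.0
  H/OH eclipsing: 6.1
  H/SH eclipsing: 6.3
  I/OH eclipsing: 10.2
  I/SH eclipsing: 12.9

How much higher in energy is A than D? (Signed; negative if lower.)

+3.3 kJ/mol

A (eclipsed): SH(0°)/Et(0°) eclipsed 13.0; OH(120°)/H(120°) eclipsed 6.1; H(240°)/I(240°) eclipsed 8.0 → 27.1 kJ/mol.
D (eclipsed): SH(0°)/H(0°) eclipsed 6.3; OH(120°)/I(120°) eclipsed 10.2; H(240°)/Et(240°) eclipsed 7.3 → 23.8 kJ/mol.
E(A) − E(D) = 27.1 − 23.8 = +3.3 kJ/mol.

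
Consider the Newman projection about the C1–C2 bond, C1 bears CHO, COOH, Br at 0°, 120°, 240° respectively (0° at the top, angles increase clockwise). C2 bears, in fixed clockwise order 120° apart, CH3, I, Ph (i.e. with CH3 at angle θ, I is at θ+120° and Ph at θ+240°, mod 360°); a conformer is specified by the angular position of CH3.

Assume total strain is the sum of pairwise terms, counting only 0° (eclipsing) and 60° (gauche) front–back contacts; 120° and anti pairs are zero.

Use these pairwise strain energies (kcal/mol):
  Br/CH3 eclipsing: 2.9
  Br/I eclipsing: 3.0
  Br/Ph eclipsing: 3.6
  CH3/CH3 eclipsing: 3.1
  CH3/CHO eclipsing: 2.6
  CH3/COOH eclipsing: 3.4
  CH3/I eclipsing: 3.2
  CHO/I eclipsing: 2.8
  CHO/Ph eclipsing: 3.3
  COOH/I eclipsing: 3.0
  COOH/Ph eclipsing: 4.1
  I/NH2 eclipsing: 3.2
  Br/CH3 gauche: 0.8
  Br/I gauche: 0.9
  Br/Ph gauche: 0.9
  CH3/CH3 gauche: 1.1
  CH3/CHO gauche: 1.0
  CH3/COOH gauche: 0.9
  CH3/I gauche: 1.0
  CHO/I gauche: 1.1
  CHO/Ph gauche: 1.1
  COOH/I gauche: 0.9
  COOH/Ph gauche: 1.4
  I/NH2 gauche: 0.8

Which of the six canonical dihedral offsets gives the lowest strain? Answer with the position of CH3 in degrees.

60°

CH3 at 0° (eclipsed): CHO–CH3 eclipsed, COOH–I eclipsed, Br–Ph eclipsed; 2.6 + 3.0 + 3.6 = 9.2 kcal/mol.
CH3 at 60° (staggered): CHO–CH3 gauche, CHO–Ph gauche, COOH–CH3 gauche, COOH–I gauche, Br–I gauche, Br–Ph gauche; 1.0 + 1.1 + 0.9 + 0.9 + 0.9 + 0.9 = 5.7 kcal/mol.
CH3 at 120° (eclipsed): CHO–Ph eclipsed, COOH–CH3 eclipsed, Br–I eclipsed; 3.3 + 3.4 + 3.0 = 9.7 kcal/mol.
CH3 at 180° (staggered): CHO–I gauche, CHO–Ph gauche, COOH–CH3 gauche, COOH–Ph gauche, Br–CH3 gauche, Br–I gauche; 1.1 + 1.1 + 0.9 + 1.4 + 0.8 + 0.9 = 6.2 kcal/mol.
CH3 at 240° (eclipsed): CHO–I eclipsed, COOH–Ph eclipsed, Br–CH3 eclipsed; 2.8 + 4.1 + 2.9 = 9.8 kcal/mol.
CH3 at 300° (staggered): CHO–CH3 gauche, CHO–I gauche, COOH–I gauche, COOH–Ph gauche, Br–CH3 gauche, Br–Ph gauche; 1.0 + 1.1 + 0.9 + 1.4 + 0.8 + 0.9 = 6.1 kcal/mol.
The minimum (5.7 kcal/mol) occurs with CH3 at 60°.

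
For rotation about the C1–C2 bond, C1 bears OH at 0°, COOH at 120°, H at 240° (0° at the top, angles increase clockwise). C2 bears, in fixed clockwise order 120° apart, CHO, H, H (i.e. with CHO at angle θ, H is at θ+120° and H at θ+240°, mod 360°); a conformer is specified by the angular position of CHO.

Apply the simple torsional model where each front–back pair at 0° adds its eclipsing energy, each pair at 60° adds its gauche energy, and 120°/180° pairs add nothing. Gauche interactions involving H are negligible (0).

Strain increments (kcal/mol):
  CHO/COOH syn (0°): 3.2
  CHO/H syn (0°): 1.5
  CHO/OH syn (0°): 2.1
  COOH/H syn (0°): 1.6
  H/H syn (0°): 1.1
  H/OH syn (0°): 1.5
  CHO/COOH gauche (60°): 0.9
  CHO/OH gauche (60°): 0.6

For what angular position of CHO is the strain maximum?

CHO at 0° (eclipsed): OH(0°)/CHO(0°) eclipsed 2.1; COOH(120°)/H(120°) eclipsed 1.6; H(240°)/H(240°) eclipsed 1.1 → 4.8 kcal/mol.
CHO at 60° (staggered): OH(0°)/CHO(60°) gauche 0.6; COOH(120°)/CHO(60°) gauche 0.9 → 1.5 kcal/mol.
CHO at 120° (eclipsed): OH(0°)/H(0°) eclipsed 1.5; COOH(120°)/CHO(120°) eclipsed 3.2; H(240°)/H(240°) eclipsed 1.1 → 5.8 kcal/mol.
CHO at 180° (staggered): COOH(120°)/CHO(180°) gauche 0.9 → 0.9 kcal/mol.
CHO at 240° (eclipsed): OH(0°)/H(0°) eclipsed 1.5; COOH(120°)/H(120°) eclipsed 1.6; H(240°)/CHO(240°) eclipsed 1.5 → 4.6 kcal/mol.
CHO at 300° (staggered): OH(0°)/CHO(300°) gauche 0.6 → 0.6 kcal/mol.
The maximum (5.8 kcal/mol) occurs with CHO at 120°.

120°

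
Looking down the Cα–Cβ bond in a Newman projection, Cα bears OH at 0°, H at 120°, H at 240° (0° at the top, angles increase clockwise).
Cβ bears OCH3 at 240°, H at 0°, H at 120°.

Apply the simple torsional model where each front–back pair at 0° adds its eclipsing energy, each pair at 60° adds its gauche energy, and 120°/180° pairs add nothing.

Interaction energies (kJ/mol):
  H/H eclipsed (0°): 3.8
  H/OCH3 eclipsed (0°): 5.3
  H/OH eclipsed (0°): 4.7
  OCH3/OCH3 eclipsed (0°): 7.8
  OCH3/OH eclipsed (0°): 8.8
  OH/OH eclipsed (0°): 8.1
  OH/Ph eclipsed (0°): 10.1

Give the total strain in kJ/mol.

13.8 kJ/mol

This conformer is eclipsed. OH at 0° is eclipsed with H at 0° (4.7); H at 120° is eclipsed with H at 120° (3.8); H at 240° is eclipsed with OCH3 at 240° (5.3). Total 13.8 kJ/mol.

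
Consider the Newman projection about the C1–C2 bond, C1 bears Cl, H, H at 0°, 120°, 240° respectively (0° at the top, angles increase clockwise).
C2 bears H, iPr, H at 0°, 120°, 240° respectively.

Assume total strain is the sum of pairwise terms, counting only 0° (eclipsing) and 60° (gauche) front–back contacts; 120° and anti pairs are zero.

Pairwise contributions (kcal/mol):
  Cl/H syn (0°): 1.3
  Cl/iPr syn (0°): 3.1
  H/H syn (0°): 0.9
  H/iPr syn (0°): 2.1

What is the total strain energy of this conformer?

This conformer is eclipsed. Cl at 0° is eclipsed with H at 0° (1.3); H at 120° is eclipsed with iPr at 120° (2.1); H at 240° is eclipsed with H at 240° (0.9). Total 4.3 kcal/mol.

4.3 kcal/mol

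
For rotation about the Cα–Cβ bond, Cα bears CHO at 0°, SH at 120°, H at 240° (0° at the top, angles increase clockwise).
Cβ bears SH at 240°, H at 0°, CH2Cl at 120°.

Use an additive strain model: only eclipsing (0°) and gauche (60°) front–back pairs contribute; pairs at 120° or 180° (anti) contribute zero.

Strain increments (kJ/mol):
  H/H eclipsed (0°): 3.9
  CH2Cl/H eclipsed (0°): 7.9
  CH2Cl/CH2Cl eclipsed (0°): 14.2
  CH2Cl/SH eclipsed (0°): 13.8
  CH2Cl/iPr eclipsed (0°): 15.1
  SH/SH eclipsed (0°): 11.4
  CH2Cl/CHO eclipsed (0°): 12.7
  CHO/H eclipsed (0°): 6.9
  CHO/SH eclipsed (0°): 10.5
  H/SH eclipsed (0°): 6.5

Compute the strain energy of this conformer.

This conformer (eclipsed): CHO(0°)/H(0°) eclipsed 6.9; SH(120°)/CH2Cl(120°) eclipsed 13.8; H(240°)/SH(240°) eclipsed 6.5 → 27.2 kJ/mol.

27.2 kJ/mol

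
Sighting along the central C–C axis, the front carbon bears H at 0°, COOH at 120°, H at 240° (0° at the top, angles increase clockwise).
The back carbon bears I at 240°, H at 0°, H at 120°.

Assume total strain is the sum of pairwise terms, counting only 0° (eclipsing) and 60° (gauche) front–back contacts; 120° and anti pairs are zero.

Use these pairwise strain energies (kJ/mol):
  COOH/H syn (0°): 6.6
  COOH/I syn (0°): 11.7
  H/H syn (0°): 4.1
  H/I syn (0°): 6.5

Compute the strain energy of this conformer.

This conformer (eclipsed): H–H eclipsed, COOH–H eclipsed, H–I eclipsed; 4.1 + 6.6 + 6.5 = 17.2 kJ/mol.

17.2 kJ/mol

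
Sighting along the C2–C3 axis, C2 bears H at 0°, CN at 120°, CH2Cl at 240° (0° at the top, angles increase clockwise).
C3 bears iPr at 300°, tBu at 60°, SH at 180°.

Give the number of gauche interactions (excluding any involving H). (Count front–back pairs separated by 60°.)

4

Non-H gauche pairs: CN(120°)/tBu(60°); CN(120°)/SH(180°); CH2Cl(240°)/iPr(300°); CH2Cl(240°)/SH(180°) — 4 interactions.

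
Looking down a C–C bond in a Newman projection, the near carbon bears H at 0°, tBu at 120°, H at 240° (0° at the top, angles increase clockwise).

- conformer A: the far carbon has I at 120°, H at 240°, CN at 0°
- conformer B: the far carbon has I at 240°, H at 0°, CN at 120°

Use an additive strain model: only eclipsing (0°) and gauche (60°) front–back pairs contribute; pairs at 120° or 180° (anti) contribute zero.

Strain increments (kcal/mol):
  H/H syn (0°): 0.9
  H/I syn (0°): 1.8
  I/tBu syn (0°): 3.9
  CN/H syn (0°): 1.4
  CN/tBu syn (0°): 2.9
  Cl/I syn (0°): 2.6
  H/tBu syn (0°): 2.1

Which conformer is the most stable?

A (eclipsed): H–CN eclipsed, tBu–I eclipsed, H–H eclipsed; 1.4 + 3.9 + 0.9 = 6.2 kcal/mol.
B (eclipsed): H–H eclipsed, tBu–CN eclipsed, H–I eclipsed; 0.9 + 2.9 + 1.8 = 5.6 kcal/mol.
B has the lowest total (5.6 kcal/mol).

B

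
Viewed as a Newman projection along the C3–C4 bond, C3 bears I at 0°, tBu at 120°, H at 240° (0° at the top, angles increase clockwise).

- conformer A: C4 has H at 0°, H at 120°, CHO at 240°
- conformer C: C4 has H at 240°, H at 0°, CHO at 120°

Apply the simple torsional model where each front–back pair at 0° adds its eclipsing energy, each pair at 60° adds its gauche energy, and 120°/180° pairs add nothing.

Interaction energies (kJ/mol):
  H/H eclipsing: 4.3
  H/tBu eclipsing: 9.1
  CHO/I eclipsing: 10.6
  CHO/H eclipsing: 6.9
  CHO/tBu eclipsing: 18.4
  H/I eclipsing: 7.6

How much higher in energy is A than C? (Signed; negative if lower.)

A (eclipsed): I–H eclipsed, tBu–H eclipsed, H–CHO eclipsed; 7.6 + 9.1 + 6.9 = 23.6 kJ/mol.
C (eclipsed): I–H eclipsed, tBu–CHO eclipsed, H–H eclipsed; 7.6 + 18.4 + 4.3 = 30.3 kJ/mol.
E(A) − E(C) = 23.6 − 30.3 = -6.7 kJ/mol.

-6.7 kJ/mol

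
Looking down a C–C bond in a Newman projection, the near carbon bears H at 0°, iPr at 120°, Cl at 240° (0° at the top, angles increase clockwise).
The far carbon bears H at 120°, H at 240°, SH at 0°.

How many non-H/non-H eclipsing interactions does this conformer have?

0

Every eclipsing pair involves H, so the count is 0.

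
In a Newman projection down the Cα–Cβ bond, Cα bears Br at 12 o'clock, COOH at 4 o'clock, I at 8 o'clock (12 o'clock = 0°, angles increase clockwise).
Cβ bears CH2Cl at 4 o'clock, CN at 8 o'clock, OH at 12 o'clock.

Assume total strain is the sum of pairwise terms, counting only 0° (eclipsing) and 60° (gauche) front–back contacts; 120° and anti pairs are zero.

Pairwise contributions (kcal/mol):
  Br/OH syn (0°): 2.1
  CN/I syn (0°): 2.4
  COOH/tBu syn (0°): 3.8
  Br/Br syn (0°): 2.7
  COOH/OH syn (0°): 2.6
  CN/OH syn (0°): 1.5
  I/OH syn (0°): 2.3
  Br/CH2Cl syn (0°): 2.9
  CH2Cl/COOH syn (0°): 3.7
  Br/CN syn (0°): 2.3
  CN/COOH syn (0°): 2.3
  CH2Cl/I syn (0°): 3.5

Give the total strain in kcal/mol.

8.2 kcal/mol

This conformer (eclipsed): Br(0°)/OH(0°) eclipsed 2.1; COOH(120°)/CH2Cl(120°) eclipsed 3.7; I(240°)/CN(240°) eclipsed 2.4 → 8.2 kcal/mol.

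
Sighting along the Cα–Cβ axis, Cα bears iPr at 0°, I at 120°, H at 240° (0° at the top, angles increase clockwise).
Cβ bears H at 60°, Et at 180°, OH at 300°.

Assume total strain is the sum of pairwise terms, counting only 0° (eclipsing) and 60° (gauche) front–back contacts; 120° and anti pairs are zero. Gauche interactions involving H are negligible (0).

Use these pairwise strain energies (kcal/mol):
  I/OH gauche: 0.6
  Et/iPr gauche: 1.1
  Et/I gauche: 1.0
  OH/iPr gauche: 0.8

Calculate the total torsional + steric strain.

This conformer (staggered): iPr(0°)/OH(300°) gauche 0.8; I(120°)/Et(180°) gauche 1.0 → 1.8 kcal/mol.

1.8 kcal/mol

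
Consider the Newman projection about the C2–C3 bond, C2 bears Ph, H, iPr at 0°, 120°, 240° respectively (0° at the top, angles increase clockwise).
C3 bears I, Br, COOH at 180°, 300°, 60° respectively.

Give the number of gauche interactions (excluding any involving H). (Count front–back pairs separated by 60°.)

4

Non-H gauche pairs: Ph(0°)/Br(300°); Ph(0°)/COOH(60°); iPr(240°)/I(180°); iPr(240°)/Br(300°) — 4 interactions.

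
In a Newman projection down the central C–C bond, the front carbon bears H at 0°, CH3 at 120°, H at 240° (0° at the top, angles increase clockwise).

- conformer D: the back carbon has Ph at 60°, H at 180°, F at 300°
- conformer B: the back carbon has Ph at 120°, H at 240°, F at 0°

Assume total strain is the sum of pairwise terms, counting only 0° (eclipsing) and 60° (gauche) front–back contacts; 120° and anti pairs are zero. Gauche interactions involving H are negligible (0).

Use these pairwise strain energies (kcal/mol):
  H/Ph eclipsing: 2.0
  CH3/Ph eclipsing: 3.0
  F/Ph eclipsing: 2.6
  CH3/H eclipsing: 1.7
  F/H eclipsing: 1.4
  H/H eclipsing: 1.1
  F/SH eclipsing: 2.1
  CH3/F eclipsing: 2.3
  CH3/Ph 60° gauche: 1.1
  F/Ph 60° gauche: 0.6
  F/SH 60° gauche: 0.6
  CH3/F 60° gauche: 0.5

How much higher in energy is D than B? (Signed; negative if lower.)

-4.4 kcal/mol

D (staggered): CH3–Ph gauche; 1.1 = 1.1 kcal/mol.
B (eclipsed): H–F eclipsed, CH3–Ph eclipsed, H–H eclipsed; 1.4 + 3.0 + 1.1 = 5.5 kcal/mol.
E(D) − E(B) = 1.1 − 5.5 = -4.4 kcal/mol.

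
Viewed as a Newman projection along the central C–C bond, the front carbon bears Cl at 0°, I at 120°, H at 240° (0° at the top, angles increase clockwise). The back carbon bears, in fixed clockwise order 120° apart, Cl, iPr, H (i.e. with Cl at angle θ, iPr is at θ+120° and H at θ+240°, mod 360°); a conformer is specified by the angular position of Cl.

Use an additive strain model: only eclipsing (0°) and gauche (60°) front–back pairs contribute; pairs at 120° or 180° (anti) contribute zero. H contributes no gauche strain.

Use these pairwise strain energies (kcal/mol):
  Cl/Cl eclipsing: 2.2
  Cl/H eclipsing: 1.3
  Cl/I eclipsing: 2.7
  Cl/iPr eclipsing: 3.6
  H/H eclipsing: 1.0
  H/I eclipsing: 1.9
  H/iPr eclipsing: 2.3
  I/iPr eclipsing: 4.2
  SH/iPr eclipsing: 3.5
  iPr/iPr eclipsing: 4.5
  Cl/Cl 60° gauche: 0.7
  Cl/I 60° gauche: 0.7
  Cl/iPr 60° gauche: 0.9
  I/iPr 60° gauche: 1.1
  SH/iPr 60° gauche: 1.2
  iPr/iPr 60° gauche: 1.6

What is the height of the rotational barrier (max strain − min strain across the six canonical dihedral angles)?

Cl at 0° (eclipsed): Cl(0°)/Cl(0°) eclipsed 2.2; I(120°)/iPr(120°) eclipsed 4.2; H(240°)/H(240°) eclipsed 1.0 → 7.4 kcal/mol.
Cl at 60° (staggered): Cl(0°)/Cl(60°) gauche 0.7; I(120°)/Cl(60°) gauche 0.7; I(120°)/iPr(180°) gauche 1.1 → 2.5 kcal/mol.
Cl at 120° (eclipsed): Cl(0°)/H(0°) eclipsed 1.3; I(120°)/Cl(120°) eclipsed 2.7; H(240°)/iPr(240°) eclipsed 2.3 → 6.3 kcal/mol.
Cl at 180° (staggered): Cl(0°)/iPr(300°) gauche 0.9; I(120°)/Cl(180°) gauche 0.7 → 1.6 kcal/mol.
Cl at 240° (eclipsed): Cl(0°)/iPr(0°) eclipsed 3.6; I(120°)/H(120°) eclipsed 1.9; H(240°)/Cl(240°) eclipsed 1.3 → 6.8 kcal/mol.
Cl at 300° (staggered): Cl(0°)/Cl(300°) gauche 0.7; Cl(0°)/iPr(60°) gauche 0.9; I(120°)/iPr(60°) gauche 1.1 → 2.7 kcal/mol.
Max at 0° (7.4 kcal/mol), min at 180° (1.6 kcal/mol); barrier = 5.8 kcal/mol.

5.8 kcal/mol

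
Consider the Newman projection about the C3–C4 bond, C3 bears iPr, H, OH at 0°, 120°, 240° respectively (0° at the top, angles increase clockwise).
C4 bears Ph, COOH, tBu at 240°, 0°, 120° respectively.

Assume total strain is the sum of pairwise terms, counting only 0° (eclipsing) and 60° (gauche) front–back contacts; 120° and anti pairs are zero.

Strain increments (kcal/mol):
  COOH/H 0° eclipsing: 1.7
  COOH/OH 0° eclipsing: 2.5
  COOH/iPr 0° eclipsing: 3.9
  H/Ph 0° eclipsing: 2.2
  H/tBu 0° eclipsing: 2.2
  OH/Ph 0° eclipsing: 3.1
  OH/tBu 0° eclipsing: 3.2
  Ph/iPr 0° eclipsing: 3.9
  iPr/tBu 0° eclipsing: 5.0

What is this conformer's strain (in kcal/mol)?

This conformer (eclipsed): iPr(0°)/COOH(0°) eclipsed 3.9; H(120°)/tBu(120°) eclipsed 2.2; OH(240°)/Ph(240°) eclipsed 3.1 → 9.2 kcal/mol.

9.2 kcal/mol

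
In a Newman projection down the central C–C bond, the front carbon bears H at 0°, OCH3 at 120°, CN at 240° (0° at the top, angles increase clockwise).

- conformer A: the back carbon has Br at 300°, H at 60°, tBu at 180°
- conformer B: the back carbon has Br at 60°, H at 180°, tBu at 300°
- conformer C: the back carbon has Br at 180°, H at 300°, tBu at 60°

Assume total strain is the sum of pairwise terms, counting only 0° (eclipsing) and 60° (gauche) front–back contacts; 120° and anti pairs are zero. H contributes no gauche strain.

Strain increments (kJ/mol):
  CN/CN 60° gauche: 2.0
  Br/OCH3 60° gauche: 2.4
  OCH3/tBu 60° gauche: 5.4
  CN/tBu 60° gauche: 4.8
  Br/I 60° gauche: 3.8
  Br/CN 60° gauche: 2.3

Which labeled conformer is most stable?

A (staggered): OCH3(120°)/tBu(180°) gauche 5.4; CN(240°)/Br(300°) gauche 2.3; CN(240°)/tBu(180°) gauche 4.8 → 12.5 kJ/mol.
B (staggered): OCH3(120°)/Br(60°) gauche 2.4; CN(240°)/tBu(300°) gauche 4.8 → 7.2 kJ/mol.
C (staggered): OCH3(120°)/Br(180°) gauche 2.4; OCH3(120°)/tBu(60°) gauche 5.4; CN(240°)/Br(180°) gauche 2.3 → 10.1 kJ/mol.
B has the lowest total (7.2 kJ/mol).

B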